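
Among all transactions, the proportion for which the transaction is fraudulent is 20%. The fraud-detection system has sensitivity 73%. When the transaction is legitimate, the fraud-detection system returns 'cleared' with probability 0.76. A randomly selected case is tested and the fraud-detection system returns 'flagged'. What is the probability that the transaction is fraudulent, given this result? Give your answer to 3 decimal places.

Let H be the event that the transaction is fraudulent. P(H) = 0.2, so P(¬H) = 0.8. With E the 'flagged' result, P(E|H) = 0.73 and P(E|¬H) = 0.24.
P(E) = 0.73·0.2 + 0.24·0.8 = 0.14600 + 0.19200 = 0.33800.
By Bayes' theorem, P(H|E) = 0.14600 / 0.33800 = 0.432.

P(H | E) ≈ 0.432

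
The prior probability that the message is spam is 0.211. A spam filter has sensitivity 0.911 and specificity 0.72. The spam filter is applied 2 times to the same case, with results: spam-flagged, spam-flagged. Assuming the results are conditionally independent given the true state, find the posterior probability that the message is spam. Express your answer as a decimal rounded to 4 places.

Let H be the event that the message is spam; start with P(H) = 0.211. P('spam-flagged'|H) = 0.911, P('spam-flagged'|¬H) = 0.28.
Update on result 1 ('spam-flagged'): P(H) ← 0.911·0.2110 / (0.911·0.2110 + 0.28·0.7890) = 0.19222/0.41314 = 0.4653.
Update on result 2 ('spam-flagged'): P(H) ← 0.911·0.4653 / (0.911·0.4653 + 0.28·0.5347) = 0.42386/0.57358 = 0.7390.

Posterior P(H) ≈ 0.7390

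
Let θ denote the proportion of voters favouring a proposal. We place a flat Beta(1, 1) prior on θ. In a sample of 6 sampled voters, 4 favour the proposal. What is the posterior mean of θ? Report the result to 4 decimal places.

Posterior mean ≈ 0.6250

Observing 4 successes and 2 failures updates Beta(1, 1) by adding the success and failure counts to the two shape parameters: α = 1+4 = 5, β = 1+2 = 3.
E[θ | data] = 5/(5+3) = 0.6250.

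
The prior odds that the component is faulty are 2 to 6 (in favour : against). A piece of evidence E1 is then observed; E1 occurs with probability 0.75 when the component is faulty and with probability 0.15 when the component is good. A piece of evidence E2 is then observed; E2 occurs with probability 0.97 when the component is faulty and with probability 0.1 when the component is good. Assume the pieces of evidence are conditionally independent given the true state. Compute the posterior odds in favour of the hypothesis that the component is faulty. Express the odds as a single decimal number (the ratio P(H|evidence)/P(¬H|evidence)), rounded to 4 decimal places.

Posterior odds ≈ 16.1667

Prior odds = 2/6 = 0.33333.
Likelihood ratio for E1 = 0.75/0.15 = 5.0000.
Likelihood ratio for E2 = 0.97/0.1 = 9.7000.
Posterior odds = prior odds × LR₁ × LR₂ = 16.167.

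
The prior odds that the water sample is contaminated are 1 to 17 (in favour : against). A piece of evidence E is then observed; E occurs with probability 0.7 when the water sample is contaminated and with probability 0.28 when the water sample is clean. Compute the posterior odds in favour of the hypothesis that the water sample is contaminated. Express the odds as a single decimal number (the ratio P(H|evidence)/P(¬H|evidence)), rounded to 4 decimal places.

Posterior odds ≈ 0.1471

Prior odds = 1/17 = 0.058824.
Likelihood ratio for E = 0.7/0.28 = 2.5000.
Posterior odds = prior odds × LR = 0.14706.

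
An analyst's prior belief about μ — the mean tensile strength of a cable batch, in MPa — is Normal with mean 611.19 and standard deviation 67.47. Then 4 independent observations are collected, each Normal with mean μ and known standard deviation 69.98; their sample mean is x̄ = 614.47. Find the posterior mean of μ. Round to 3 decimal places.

With known σ, the Normal prior is conjugate. Weight on the data is w = (n/σ²)/(n/σ² + 1/τ₀²) = 0.00081679/(0.00081679+0.00021967) = 0.78806.
Posterior mean = w·x̄ + (1−w)·μ₀ = 0.78806·614.47 + 0.21194·611.19 = 613.775.

Posterior mean ≈ 613.775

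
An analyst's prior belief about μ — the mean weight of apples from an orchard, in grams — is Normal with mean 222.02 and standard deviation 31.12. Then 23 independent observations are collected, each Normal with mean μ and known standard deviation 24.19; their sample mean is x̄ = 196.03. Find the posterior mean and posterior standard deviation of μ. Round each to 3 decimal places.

Posterior mean ≈ 196.695; posterior SD ≈ 4.979

Prior precision 1/τ₀² = 1/31.12² = 0.00103257; data precision n/σ² = 23/24.19² = 0.0393058.
Posterior precision = 0.00103257 + 0.0393058 = 0.0403383, giving posterior SD = 1/√0.0403383 = 4.979.
Posterior mean = (0.00103257·222.02 + 0.0393058·196.03) / 0.0403383 = 196.695.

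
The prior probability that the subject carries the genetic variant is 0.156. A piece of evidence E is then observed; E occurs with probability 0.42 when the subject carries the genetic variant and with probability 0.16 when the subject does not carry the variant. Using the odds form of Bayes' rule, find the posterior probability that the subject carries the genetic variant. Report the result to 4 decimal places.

Posterior probability ≈ 0.3267

Prior odds = 0.156/(1−0.156) = 0.18483. In log-odds, ln(0.18483) = -1.6883.
Add log likelihood ratio: ln(2.6250) = 0.96508.
Posterior log-odds = -0.72322, so posterior odds = exp(-0.72322) = 0.48519. Converting, P(H|E) = 0.48519/1.4852 = 0.3267.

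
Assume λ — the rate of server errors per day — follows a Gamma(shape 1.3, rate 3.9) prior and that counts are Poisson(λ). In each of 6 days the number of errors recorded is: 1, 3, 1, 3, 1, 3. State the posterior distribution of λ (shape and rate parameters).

The Poisson likelihood adds the total count to the shape and the number of exposure periods to the rate. Here ∑xᵢ = 12 and n = 6, so shape 1.3→13.3 and rate 3.9→9.9.

Posterior: Gamma(shape=13.3, rate=9.9)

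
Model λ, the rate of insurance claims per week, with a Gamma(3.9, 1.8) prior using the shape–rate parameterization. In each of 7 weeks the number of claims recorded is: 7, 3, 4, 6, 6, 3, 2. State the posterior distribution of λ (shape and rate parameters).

The Poisson likelihood adds the total count to the shape and the number of exposure periods to the rate. Here ∑xᵢ = 31 and n = 7, so shape 3.9→34.9 and rate 1.8→8.8.

Posterior: Gamma(shape=34.9, rate=8.8)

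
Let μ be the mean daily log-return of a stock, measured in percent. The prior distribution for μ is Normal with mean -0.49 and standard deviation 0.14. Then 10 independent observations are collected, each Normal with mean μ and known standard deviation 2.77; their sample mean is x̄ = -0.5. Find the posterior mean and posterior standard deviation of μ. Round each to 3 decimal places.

Posterior mean ≈ -0.490; posterior SD ≈ 0.138

With known σ, the Normal prior is conjugate. Weight on the data is w = (n/σ²)/(n/σ² + 1/τ₀²) = 1.30329/(1.30329+51.0204) = 0.024908.
Posterior mean = w·x̄ + (1−w)·μ₀ = 0.024908·-0.5 + 0.97509·-0.49 = -0.490. Posterior variance = 1/(1.30329+51.0204) = 0.0191118, so SD = 0.138.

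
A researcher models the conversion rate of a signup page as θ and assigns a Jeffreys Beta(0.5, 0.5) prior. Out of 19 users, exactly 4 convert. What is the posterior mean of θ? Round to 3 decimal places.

Posterior mean ≈ 0.225

The binomial likelihood is conjugate to the Beta prior: with 4 successes and 15 failures, the posterior is Beta(0.5+4, 0.5+15) = Beta(4.5, 15.5).
Posterior mean = α/(α+β) = 4.5/20 = 0.225.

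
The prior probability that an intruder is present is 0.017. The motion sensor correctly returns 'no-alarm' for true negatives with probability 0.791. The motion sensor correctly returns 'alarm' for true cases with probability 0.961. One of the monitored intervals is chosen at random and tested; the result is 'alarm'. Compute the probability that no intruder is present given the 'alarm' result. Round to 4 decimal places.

P(¬H | E) ≈ 0.9263

Let H be the event that an intruder is present. P(H) = 0.017, so P(¬H) = 0.983. With E the 'alarm' result, P(E|H) = 0.961 and P(E|¬H) = 0.209.
P(E) = 0.961·0.017 + 0.209·0.983 = 0.016337 + 0.20545 = 0.22178.
By Bayes' theorem, P(H|E) = 0.016337 / 0.22178 = 0.0737. Hence P(¬H|E) = 1 − 0.0737 = 0.9263.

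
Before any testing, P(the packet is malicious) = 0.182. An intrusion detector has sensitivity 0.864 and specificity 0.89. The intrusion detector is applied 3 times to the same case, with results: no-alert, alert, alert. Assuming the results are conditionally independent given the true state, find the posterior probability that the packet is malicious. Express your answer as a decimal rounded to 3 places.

With H the event that the packet is malicious, the joint likelihood of the observed sequence is P(data|H) = 0.136·0.864·0.864 = 0.10152 and P(data|¬H) = 0.89·0.11·0.11 = 0.010769.
Bayes: P(H|data) = 0.182·0.10152 / (0.182·0.10152 + 0.818·0.010769) = 0.018477/0.027286 = 0.6772.

Posterior P(H) ≈ 0.677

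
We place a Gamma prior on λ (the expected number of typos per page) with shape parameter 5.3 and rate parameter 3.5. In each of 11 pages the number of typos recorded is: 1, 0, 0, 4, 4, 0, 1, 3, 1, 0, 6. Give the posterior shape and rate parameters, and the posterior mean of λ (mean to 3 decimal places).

Posterior: Gamma(shape=25.3, rate=14.5); mean ≈ 1.745

Total count ∑xᵢ = 20 over n = 11 pages.
Gamma is conjugate to the Poisson likelihood: posterior is Gamma(shape = 5.3+20 = 25.3, rate = 3.5+11 = 14.5).
E[λ | data] = 25.3/14.5 = 1.745.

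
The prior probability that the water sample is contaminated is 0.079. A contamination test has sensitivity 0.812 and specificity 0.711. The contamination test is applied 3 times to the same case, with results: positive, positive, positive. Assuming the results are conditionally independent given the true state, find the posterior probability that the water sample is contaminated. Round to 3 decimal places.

Posterior P(H) ≈ 0.655

Let H be the event that the water sample is contaminated; start with P(H) = 0.079. P('positive'|H) = 0.812, P('positive'|¬H) = 0.289.
Update on result 1 ('positive'): P(H) ← 0.812·0.0790 / (0.812·0.0790 + 0.289·0.9210) = 0.064148/0.33032 = 0.1942.
Update on result 2 ('positive'): P(H) ← 0.812·0.1942 / (0.812·0.1942 + 0.289·0.8058) = 0.15769/0.39057 = 0.4037.
Update on result 3 ('positive'): P(H) ← 0.812·0.4037 / (0.812·0.4037 + 0.289·0.5963) = 0.32784/0.50016 = 0.6555.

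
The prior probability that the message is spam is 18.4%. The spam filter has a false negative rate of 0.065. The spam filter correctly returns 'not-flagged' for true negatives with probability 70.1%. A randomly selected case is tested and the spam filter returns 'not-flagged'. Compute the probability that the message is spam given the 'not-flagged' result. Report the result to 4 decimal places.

P(H | E) ≈ 0.0205

Write H for 'the message is spam'. Prior odds H:¬H = 0.184/0.816 = 0.22549. For the 'not-flagged' outcome, the likelihood ratio is 0.065/0.701 = 0.092725.
Posterior odds = 0.22549 × 0.092725 = 0.020909, so P(H|E) = 0.020909/(1+0.020909) = 0.0205.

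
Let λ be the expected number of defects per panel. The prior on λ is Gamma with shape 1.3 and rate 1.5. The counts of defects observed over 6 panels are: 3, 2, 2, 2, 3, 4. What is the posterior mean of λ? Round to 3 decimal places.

Posterior mean ≈ 2.307

Total count ∑xᵢ = 16 over n = 6 panels.
Gamma is conjugate to the Poisson likelihood: posterior is Gamma(shape = 1.3+16 = 17.3, rate = 1.5+6 = 7.5).
Posterior mean = shape/rate = 17.3/7.5 = 2.307.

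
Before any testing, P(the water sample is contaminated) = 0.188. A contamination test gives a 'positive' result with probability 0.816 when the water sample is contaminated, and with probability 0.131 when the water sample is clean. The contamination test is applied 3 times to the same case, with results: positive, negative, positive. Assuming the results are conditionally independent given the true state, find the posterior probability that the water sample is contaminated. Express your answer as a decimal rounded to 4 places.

Posterior P(H) ≈ 0.6554

With H the event that the water sample is contaminated, the joint likelihood of the observed sequence is P(data|H) = 0.816·0.184·0.816 = 0.12252 and P(data|¬H) = 0.131·0.869·0.131 = 0.014913.
Bayes: P(H|data) = 0.188·0.12252 / (0.188·0.12252 + 0.812·0.014913) = 0.023033/0.035143 = 0.6554.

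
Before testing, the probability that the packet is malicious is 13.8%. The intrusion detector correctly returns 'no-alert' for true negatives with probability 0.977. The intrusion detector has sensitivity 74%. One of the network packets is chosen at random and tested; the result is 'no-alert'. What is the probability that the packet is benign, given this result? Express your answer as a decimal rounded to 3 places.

P(¬H | E) ≈ 0.959

Write H for 'the packet is malicious'. Prior odds H:¬H = 0.138/0.862 = 0.16009. For the 'no-alert' outcome, the likelihood ratio is 0.26/0.977 = 0.26612.
Posterior odds = 0.16009 × 0.26612 = 0.042604, so P(H|E) = 0.042604/(1+0.042604) = 0.041. Then P(¬H|E) = 1 − 0.041 = 0.959.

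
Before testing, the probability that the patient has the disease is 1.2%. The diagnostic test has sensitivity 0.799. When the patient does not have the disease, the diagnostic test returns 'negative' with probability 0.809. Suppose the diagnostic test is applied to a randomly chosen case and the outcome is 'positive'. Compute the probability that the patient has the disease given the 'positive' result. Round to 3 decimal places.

P(H | E) ≈ 0.048

Let H be the event that the patient has the disease. P(H) = 0.012, so P(¬H) = 0.988. With E the 'positive' result, P(E|H) = 0.799 and P(E|¬H) = 0.191.
P(E) = 0.799·0.012 + 0.191·0.988 = 0.0095880 + 0.18871 = 0.19830.
By Bayes' theorem, P(H|E) = 0.0095880 / 0.19830 = 0.048.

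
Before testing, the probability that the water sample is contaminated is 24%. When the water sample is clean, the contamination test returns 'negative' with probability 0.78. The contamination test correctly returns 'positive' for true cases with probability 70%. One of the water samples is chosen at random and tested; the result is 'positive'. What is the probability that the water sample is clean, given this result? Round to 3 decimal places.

Write H for 'the water sample is contaminated'. Prior odds H:¬H = 0.24/0.76 = 0.31579. For the 'positive' outcome, the likelihood ratio is 0.7/0.22 = 3.1818.
Posterior odds = 0.31579 × 3.1818 = 1.0048, so P(H|E) = 1.0048/(1+1.0048) = 0.501. Then P(¬H|E) = 1 − 0.501 = 0.499.

P(¬H | E) ≈ 0.499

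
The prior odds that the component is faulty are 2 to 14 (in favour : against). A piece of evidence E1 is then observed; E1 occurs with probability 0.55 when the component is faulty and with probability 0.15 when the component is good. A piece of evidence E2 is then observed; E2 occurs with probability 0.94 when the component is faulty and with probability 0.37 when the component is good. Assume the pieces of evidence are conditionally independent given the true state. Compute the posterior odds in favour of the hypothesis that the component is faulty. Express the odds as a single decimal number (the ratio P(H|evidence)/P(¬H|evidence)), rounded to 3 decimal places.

Prior odds = 2/14 = 0.14286.
Likelihood ratio for E1 = 0.55/0.15 = 3.6667.
Likelihood ratio for E2 = 0.94/0.37 = 2.5405.
Posterior odds = prior odds × LR₁ × LR₂ = 1.3308.

Posterior odds ≈ 1.331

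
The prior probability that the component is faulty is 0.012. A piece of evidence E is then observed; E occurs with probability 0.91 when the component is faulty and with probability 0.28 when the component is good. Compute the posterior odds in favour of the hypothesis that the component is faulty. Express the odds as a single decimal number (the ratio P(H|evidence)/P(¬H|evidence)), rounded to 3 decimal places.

Posterior odds ≈ 0.039

Prior odds = 0.012/(1−0.012) = 0.012146. In log-odds, ln(0.012146) = -4.4108.
Add log likelihood ratio: ln(3.2500) = 1.1787.
Posterior log-odds = -3.2321, so posterior odds = exp(-3.2321) = 0.039474.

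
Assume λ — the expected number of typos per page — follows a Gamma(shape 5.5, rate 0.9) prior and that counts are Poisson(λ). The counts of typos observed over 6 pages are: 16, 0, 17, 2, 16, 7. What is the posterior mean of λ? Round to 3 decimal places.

Posterior mean ≈ 9.203

Total count ∑xᵢ = 58 over n = 6 pages.
Gamma is conjugate to the Poisson likelihood: posterior is Gamma(shape = 5.5+58 = 63.5, rate = 0.9+6 = 6.9).
E[λ | data] = 63.5/6.9 = 9.203.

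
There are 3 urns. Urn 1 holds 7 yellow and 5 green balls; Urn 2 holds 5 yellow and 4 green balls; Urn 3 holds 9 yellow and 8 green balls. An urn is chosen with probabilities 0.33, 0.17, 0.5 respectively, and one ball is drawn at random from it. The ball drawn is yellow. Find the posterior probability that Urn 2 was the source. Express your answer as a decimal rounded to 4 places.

P(yellow|Urn 1) = 0.5833; P(yellow|Urn 2) = 0.5556; P(yellow|Urn 3) = 0.5294.
Prior × likelihood for each source: 0.33·0.5833=0.1925, 0.17·0.5556=0.09444, 0.5·0.5294=0.2647. Summing gives P(yellow) = 0.55165.
P(Urn 2 | yellow) = 0.09444 / 0.55165 = 0.1712.

Posterior probability ≈ 0.1712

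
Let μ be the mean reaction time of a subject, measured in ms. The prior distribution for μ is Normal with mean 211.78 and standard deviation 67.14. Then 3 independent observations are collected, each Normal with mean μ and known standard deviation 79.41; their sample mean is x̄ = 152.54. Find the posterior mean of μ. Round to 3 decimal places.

Prior precision 1/τ₀² = 1/67.14² = 0.00022184; data precision n/σ² = 3/79.41² = 0.00047574.
Posterior precision = 0.00022184 + 0.00047574 = 0.00069758.
Posterior mean = (0.00022184·211.78 + 0.00047574·152.54) / 0.00069758 = 171.379.

Posterior mean ≈ 171.379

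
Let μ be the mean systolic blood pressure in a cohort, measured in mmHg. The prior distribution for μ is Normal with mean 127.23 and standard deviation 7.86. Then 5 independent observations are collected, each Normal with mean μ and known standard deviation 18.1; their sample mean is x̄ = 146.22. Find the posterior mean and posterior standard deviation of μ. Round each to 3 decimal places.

With known σ, the Normal prior is conjugate. Weight on the data is w = (n/σ²)/(n/σ² + 1/τ₀²) = 0.0152620/(0.0152620+0.0161866) = 0.48530.
Posterior mean = w·x̄ + (1−w)·μ₀ = 0.48530·146.22 + 0.51470·127.23 = 136.446. Posterior variance = 1/(0.0152620+0.0161866) = 31.7979, so SD = 5.639.

Posterior mean ≈ 136.446; posterior SD ≈ 5.639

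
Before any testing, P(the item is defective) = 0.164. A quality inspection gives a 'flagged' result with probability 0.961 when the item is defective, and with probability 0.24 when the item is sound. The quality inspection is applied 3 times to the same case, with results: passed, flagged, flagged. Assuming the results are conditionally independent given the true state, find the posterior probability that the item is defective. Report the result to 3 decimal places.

Let H be the event that the item is defective; start with P(H) = 0.164. P('flagged'|H) = 0.961, P('flagged'|¬H) = 0.24.
Update on result 1 ('passed'): P(H) ← 0.039·0.1640 / (0.039·0.1640 + 0.76·0.8360) = 0.0063960/0.64176 = 0.0100.
Update on result 2 ('flagged'): P(H) ← 0.961·0.0100 / (0.961·0.0100 + 0.24·0.9900) = 0.0095777/0.24719 = 0.0387.
Update on result 3 ('flagged'): P(H) ← 0.961·0.0387 / (0.961·0.0387 + 0.24·0.9613) = 0.037236/0.26794 = 0.1390.

Posterior P(H) ≈ 0.139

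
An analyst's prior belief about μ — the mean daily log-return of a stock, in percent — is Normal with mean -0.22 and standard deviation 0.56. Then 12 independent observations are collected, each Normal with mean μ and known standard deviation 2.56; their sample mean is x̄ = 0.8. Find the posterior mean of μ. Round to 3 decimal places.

Posterior mean ≈ 0.152

With known σ, the Normal prior is conjugate. Weight on the data is w = (n/σ²)/(n/σ² + 1/τ₀²) = 1.83105/(1.83105+3.18878) = 0.36476.
Posterior mean = w·x̄ + (1−w)·μ₀ = 0.36476·0.8 + 0.63524·-0.22 = 0.152.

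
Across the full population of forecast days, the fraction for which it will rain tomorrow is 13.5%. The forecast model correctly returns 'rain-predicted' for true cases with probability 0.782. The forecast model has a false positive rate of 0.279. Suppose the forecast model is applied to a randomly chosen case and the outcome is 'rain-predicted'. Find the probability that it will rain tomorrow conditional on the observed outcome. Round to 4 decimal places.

Write H for 'it will rain tomorrow'. Prior odds H:¬H = 0.135/0.865 = 0.15607. For the 'rain-predicted' outcome, the likelihood ratio is 0.782/0.279 = 2.8029.
Posterior odds = 0.15607 × 2.8029 = 0.43744, so P(H|E) = 0.43744/(1+0.43744) = 0.3043.

P(H | E) ≈ 0.3043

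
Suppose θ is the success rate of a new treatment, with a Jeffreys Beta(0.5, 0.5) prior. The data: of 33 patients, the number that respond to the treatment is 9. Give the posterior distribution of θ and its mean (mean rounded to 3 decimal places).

Observing 9 successes and 24 failures updates Beta(0.5, 0.5) by adding the success and failure counts to the two shape parameters: α = 0.5+9 = 9.5, β = 0.5+24 = 24.5.
E[θ | data] = 9.5/(9.5+24.5) = 0.279.

Posterior: Beta(9.5, 24.5); mean ≈ 0.279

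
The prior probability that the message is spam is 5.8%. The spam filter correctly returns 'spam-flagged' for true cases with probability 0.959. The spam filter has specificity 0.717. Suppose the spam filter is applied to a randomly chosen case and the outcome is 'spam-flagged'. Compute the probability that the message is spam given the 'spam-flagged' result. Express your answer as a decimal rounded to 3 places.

P(H | E) ≈ 0.173

Let H be the event that the message is spam. P(H) = 0.058, so P(¬H) = 0.942. With E the 'spam-flagged' result, P(E|H) = 0.959 and P(E|¬H) = 0.283.
P(E) = 0.959·0.058 + 0.283·0.942 = 0.055622 + 0.26659 = 0.32221.
By Bayes' theorem, P(H|E) = 0.055622 / 0.32221 = 0.173.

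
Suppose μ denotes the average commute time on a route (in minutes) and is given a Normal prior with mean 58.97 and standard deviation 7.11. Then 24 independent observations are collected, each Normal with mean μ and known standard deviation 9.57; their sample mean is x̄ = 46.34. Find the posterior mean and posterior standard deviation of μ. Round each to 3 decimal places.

Prior precision 1/τ₀² = 1/7.11² = 0.0197816; data precision n/σ² = 24/9.57² = 0.262052.
Posterior precision = 0.0197816 + 0.262052 = 0.281834, giving posterior SD = 1/√0.281834 = 1.884.
Posterior mean = (0.0197816·58.97 + 0.262052·46.34) / 0.281834 = 47.226.

Posterior mean ≈ 47.226; posterior SD ≈ 1.884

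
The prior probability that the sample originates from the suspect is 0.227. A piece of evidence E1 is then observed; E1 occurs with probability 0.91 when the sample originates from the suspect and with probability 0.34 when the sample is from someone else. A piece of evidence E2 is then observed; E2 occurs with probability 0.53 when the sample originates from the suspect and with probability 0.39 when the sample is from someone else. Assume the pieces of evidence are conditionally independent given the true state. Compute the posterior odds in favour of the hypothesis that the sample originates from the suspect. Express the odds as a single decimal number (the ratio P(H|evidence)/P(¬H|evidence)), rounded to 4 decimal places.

Posterior odds ≈ 1.0681

Prior odds = 0.227/(1−0.227) = 0.29366.
Likelihood ratio for E1 = 0.91/0.34 = 2.6765.
Likelihood ratio for E2 = 0.53/0.39 = 1.3590.
Posterior odds = prior odds × LR₁ × LR₂ = 1.0681.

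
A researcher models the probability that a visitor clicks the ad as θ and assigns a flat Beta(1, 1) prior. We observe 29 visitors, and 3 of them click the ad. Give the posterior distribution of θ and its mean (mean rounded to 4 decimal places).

The binomial likelihood is conjugate to the Beta prior: with 3 successes and 26 failures, the posterior is Beta(1+3, 1+26) = Beta(4, 27).
Posterior mean = α/(α+β) = 4/31 = 0.1290.

Posterior: Beta(4, 27); mean ≈ 0.1290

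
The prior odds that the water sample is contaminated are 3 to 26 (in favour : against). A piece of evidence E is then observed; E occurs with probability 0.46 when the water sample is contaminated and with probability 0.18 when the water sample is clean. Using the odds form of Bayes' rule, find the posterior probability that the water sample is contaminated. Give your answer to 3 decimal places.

Prior odds = 3/26 = 0.11538. In log-odds, ln(0.11538) = -2.1595.
Add log likelihood ratio: ln(2.5556) = 0.93827.
Posterior log-odds = -1.2212, so posterior odds = exp(-1.2212) = 0.29487. Converting, P(H|E) = 0.29487/1.2949 = 0.228.

Posterior probability ≈ 0.228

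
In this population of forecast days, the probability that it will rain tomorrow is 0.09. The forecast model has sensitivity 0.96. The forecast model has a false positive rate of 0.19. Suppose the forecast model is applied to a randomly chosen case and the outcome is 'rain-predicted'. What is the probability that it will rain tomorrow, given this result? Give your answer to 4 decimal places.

Write H for 'it will rain tomorrow'. Prior odds H:¬H = 0.09/0.91 = 0.098901. For the 'rain-predicted' outcome, the likelihood ratio is 0.96/0.19 = 5.0526.
Posterior odds = 0.098901 × 5.0526 = 0.49971, so P(H|E) = 0.49971/(1+0.49971) = 0.3332.

P(H | E) ≈ 0.3332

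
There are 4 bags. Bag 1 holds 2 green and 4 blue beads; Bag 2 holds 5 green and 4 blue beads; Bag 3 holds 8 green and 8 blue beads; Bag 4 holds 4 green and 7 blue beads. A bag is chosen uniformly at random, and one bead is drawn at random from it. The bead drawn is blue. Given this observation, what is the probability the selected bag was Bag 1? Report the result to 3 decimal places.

Posterior probability ≈ 0.297

Tabulate prior·likelihood by source: [1] prior 0.25, lik 0.6667, product 0.1667; [2] prior 0.25, lik 0.4444, product 0.1111; [3] prior 0.25, lik 0.5, product 0.1250; [4] prior 0.25, lik 0.6364, product 0.1591.
Normalizing constant = 0.56187; the posterior for Bag 1 is its product over the sum, 0.1667/0.56187 = 0.297.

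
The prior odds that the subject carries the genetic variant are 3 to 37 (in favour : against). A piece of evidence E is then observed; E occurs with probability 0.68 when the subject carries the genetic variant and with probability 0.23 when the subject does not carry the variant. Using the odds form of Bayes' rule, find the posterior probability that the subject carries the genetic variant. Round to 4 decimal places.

Prior odds = 3/37 = 0.081081. In log-odds, ln(0.081081) = -2.5123.
Add log likelihood ratio: ln(2.9565) = 1.0840.
Posterior log-odds = -1.4283, so posterior odds = exp(-1.4283) = 0.23972. Converting, P(H|E) = 0.23972/1.2397 = 0.1934.

Posterior probability ≈ 0.1934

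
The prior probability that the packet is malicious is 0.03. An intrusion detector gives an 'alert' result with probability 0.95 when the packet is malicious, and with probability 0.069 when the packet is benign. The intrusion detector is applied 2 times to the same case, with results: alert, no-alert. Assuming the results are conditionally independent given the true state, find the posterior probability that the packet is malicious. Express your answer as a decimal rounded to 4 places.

Let H be the event that the packet is malicious; start with P(H) = 0.03. P('alert'|H) = 0.95, P('alert'|¬H) = 0.069.
Update on result 1 ('alert'): P(H) ← 0.95·0.0300 / (0.95·0.0300 + 0.069·0.9700) = 0.028500/0.095430 = 0.2986.
Update on result 2 ('no-alert'): P(H) ← 0.05·0.2986 / (0.05·0.2986 + 0.931·0.7014) = 0.014932/0.66789 = 0.0224.

Posterior P(H) ≈ 0.0224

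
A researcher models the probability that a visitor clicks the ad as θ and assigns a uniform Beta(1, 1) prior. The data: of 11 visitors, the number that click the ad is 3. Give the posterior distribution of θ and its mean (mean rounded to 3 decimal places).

Posterior: Beta(4, 9); mean ≈ 0.308

Observing 3 successes and 8 failures updates Beta(1, 1) by adding the success and failure counts to the two shape parameters: α = 1+3 = 4, β = 1+8 = 9.
Posterior mean = α/(α+β) = 4/13 = 0.308.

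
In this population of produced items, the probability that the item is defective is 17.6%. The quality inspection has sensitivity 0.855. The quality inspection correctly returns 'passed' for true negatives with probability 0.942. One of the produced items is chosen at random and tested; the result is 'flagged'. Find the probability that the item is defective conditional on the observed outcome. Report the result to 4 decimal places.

P(H | E) ≈ 0.7590

Let H be the event that the item is defective. P(H) = 0.176, so P(¬H) = 0.824. With E the 'flagged' result, P(E|H) = 0.855 and P(E|¬H) = 0.058.
P(E) = 0.855·0.176 + 0.058·0.824 = 0.15048 + 0.047792 = 0.19827.
By Bayes' theorem, P(H|E) = 0.15048 / 0.19827 = 0.7590.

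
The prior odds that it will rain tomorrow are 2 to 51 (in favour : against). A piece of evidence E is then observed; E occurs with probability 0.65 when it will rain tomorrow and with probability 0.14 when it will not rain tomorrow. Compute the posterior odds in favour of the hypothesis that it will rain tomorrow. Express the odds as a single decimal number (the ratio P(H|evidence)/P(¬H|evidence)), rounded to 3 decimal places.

Posterior odds ≈ 0.182

Prior odds = 2/51 = 0.039216.
Likelihood ratio for E = 0.65/0.14 = 4.6429.
Posterior odds = prior odds × LR = 0.18207.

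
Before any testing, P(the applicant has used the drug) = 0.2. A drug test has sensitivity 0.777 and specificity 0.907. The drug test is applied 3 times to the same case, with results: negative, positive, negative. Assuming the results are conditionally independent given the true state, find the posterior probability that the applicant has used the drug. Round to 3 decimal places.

Posterior P(H) ≈ 0.112

Let H be the event that the applicant has used the drug; start with P(H) = 0.2. P('positive'|H) = 0.777, P('positive'|¬H) = 0.093.
Update on result 1 ('negative'): P(H) ← 0.223·0.2000 / (0.223·0.2000 + 0.907·0.8000) = 0.044600/0.77020 = 0.0579.
Update on result 2 ('positive'): P(H) ← 0.777·0.0579 / (0.777·0.0579 + 0.093·0.9421) = 0.044994/0.13261 = 0.3393.
Update on result 3 ('negative'): P(H) ← 0.223·0.3393 / (0.223·0.3393 + 0.907·0.6607) = 0.075663/0.67492 = 0.1121.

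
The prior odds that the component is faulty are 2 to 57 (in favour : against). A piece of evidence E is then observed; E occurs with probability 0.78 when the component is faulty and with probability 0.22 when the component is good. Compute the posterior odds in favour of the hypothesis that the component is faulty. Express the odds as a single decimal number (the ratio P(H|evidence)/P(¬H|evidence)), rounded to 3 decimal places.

Prior odds = 2/57 = 0.035088.
Likelihood ratio for E = 0.78/0.22 = 3.5455.
Posterior odds = prior odds × LR = 0.12440.

Posterior odds ≈ 0.124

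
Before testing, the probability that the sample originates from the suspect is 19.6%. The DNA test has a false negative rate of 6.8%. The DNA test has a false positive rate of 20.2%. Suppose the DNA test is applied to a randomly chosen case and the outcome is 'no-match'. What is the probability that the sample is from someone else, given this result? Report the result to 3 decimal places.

P(¬H | E) ≈ 0.980

Write H for 'the sample originates from the suspect'. Prior odds H:¬H = 0.196/0.804 = 0.24378. For the 'no-match' outcome, the likelihood ratio is 0.068/0.798 = 0.085213.
Posterior odds = 0.24378 × 0.085213 = 0.020773, so P(H|E) = 0.020773/(1+0.020773) = 0.020. Then P(¬H|E) = 1 − 0.020 = 0.980.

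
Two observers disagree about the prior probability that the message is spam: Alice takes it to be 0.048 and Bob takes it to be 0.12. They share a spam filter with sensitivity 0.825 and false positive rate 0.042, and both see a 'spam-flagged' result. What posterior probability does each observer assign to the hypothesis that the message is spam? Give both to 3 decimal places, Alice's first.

Alice: 0.498; Bob: 0.728

The likelihood ratio for a 'spam-flagged' result is 0.825/0.042 = 19.643.
Alice: prior odds 0.048/0.952 = 0.050420; posterior odds 0.99040; posterior probability 0.498.
Bob: prior odds 0.12/0.88 = 0.13636; posterior odds 2.6786; posterior probability 0.728.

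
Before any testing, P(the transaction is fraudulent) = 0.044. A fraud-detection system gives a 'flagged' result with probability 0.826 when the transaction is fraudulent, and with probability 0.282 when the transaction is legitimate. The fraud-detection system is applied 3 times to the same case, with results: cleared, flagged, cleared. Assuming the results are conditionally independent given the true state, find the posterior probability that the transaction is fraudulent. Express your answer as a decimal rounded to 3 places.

Posterior P(H) ≈ 0.008

With H the event that the transaction is fraudulent, the joint likelihood of the observed sequence is P(data|H) = 0.174·0.826·0.174 = 0.025008 and P(data|¬H) = 0.718·0.282·0.718 = 0.14538.
Bayes: P(H|data) = 0.044·0.025008 / (0.044·0.025008 + 0.956·0.14538) = 0.0011004/0.14008 = 0.0079.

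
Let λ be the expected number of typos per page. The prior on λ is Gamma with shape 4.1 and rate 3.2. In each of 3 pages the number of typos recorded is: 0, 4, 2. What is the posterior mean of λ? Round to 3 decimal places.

Posterior mean ≈ 1.629

The Poisson likelihood adds the total count to the shape and the number of exposure periods to the rate. Here ∑xᵢ = 6 and n = 3, so shape 4.1→10.1 and rate 3.2→6.2.
Posterior mean = shape/rate = 10.1/6.2 = 1.629.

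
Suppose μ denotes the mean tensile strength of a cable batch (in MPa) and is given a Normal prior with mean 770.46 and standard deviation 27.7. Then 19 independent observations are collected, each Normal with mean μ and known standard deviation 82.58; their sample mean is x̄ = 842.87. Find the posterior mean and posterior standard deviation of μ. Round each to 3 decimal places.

With known σ, the Normal prior is conjugate. Weight on the data is w = (n/σ²)/(n/σ² + 1/τ₀²) = 0.00278615/(0.00278615+0.00130329) = 0.68130.
Posterior mean = w·x̄ + (1−w)·μ₀ = 0.68130·842.87 + 0.31870·770.46 = 819.793. Posterior variance = 1/(0.00278615+0.00130329) = 244.533, so SD = 15.638.

Posterior mean ≈ 819.793; posterior SD ≈ 15.638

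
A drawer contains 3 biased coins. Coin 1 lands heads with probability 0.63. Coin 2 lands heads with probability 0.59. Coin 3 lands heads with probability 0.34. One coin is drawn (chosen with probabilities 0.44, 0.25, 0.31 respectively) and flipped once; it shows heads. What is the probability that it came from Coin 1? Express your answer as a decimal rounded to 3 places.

Posterior probability ≈ 0.523

Tabulate prior·likelihood by source: [1] prior 0.44, lik 0.63, product 0.2772; [2] prior 0.25, lik 0.59, product 0.1475; [3] prior 0.31, lik 0.34, product 0.1054.
Normalizing constant = 0.53010; the posterior for Coin 1 is its product over the sum, 0.2772/0.53010 = 0.523.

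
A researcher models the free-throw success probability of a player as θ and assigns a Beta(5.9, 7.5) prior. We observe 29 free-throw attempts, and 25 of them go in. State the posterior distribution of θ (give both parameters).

Posterior: Beta(30.9, 11.5)

Observing 25 successes and 4 failures updates Beta(5.9, 7.5) by adding the success and failure counts to the two shape parameters: α = 5.9+25 = 30.9, β = 7.5+4 = 11.5.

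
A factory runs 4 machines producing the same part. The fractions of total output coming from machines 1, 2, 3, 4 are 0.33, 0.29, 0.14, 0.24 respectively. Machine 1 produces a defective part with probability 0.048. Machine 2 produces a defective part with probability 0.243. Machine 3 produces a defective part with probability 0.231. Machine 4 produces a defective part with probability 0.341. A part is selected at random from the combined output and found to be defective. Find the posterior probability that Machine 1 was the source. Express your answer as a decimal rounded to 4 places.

Tabulate prior·likelihood by source: [1] prior 0.33, lik 0.048, product 0.01584; [2] prior 0.29, lik 0.243, product 0.07047; [3] prior 0.14, lik 0.231, product 0.03234; [4] prior 0.24, lik 0.341, product 0.08184.
Normalizing constant = 0.20049; the posterior for Machine 1 is its product over the sum, 0.01584/0.20049 = 0.0790.

Posterior probability ≈ 0.0790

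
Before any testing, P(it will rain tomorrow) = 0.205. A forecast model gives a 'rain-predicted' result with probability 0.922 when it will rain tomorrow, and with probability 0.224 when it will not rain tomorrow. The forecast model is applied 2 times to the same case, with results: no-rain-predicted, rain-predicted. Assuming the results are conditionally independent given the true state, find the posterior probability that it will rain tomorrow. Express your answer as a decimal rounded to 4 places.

With H the event that it will rain tomorrow, the joint likelihood of the observed sequence is P(data|H) = 0.078·0.922 = 0.071916 and P(data|¬H) = 0.776·0.224 = 0.17382.
Bayes: P(H|data) = 0.205·0.071916 / (0.205·0.071916 + 0.795·0.17382) = 0.014743/0.15293 = 0.0964.

Posterior P(H) ≈ 0.0964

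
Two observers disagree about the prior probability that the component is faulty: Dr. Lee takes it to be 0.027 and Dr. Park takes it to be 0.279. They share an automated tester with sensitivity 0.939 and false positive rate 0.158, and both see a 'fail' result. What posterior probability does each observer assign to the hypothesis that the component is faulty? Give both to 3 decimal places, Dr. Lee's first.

Dr. Lee: 0.142; Dr. Park: 0.697

The likelihood ratio for a 'fail' result is 0.939/0.158 = 5.9430.
Dr. Lee: prior odds 0.027/0.973 = 0.027749; posterior odds 0.16491; posterior probability 0.142.
Dr. Park: prior odds 0.279/0.721 = 0.38696; posterior odds 2.2997; posterior probability 0.697.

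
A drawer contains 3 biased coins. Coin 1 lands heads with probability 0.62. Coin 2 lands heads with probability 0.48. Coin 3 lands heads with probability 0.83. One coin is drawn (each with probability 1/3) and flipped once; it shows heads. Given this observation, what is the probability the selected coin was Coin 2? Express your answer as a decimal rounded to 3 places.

P(heads|C1) = 0.62; P(heads|C2) = 0.48; P(heads|C3) = 0.83.
Prior × likelihood for each source: 0.333333·0.62=0.2067, 0.333333·0.48=0.1600, 0.333333·0.83=0.2767. Summing gives P(heads) = 0.64333.
P(Coin 2 | heads) = 0.1600 / 0.64333 = 0.249.

Posterior probability ≈ 0.249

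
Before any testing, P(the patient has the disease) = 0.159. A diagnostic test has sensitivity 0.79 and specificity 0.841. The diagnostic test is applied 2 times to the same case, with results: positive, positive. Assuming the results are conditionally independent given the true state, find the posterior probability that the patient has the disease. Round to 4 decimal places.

Let H be the event that the patient has the disease; start with P(H) = 0.159. P('positive'|H) = 0.79, P('positive'|¬H) = 0.159.
Update on result 1 ('positive'): P(H) ← 0.79·0.1590 / (0.79·0.1590 + 0.159·0.8410) = 0.12561/0.25933 = 0.4844.
Update on result 2 ('positive'): P(H) ← 0.79·0.4844 / (0.79·0.4844 + 0.159·0.5156) = 0.38265/0.46463 = 0.8235.

Posterior P(H) ≈ 0.8235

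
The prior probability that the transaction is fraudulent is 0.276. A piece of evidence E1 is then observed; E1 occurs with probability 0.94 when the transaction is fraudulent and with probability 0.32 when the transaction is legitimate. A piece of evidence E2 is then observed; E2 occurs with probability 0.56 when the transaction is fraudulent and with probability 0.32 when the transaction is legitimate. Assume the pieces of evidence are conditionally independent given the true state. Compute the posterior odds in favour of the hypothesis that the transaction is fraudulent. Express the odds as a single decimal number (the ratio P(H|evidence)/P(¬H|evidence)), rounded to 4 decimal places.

Prior odds = 0.276/(1−0.276) = 0.38122.
Likelihood ratio for E1 = 0.94/0.32 = 2.9375.
Likelihood ratio for E2 = 0.56/0.32 = 1.7500.
Posterior odds = prior odds × LR₁ × LR₂ = 1.9597.

Posterior odds ≈ 1.9597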